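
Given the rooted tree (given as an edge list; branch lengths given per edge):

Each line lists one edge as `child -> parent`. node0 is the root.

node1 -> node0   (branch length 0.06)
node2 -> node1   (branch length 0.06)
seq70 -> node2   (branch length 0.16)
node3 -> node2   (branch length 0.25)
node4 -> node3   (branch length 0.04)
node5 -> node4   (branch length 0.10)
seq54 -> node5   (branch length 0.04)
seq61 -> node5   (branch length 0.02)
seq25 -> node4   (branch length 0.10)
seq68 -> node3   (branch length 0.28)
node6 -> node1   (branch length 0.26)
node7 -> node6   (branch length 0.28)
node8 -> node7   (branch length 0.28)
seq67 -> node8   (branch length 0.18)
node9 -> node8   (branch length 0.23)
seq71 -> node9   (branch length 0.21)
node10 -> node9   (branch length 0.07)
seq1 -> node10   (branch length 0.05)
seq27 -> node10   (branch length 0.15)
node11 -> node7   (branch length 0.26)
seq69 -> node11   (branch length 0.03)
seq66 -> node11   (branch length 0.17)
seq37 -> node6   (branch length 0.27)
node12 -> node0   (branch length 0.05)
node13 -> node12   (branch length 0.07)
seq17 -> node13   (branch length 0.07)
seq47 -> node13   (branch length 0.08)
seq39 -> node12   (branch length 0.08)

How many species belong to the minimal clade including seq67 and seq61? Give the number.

The MRCA of seq67 and seq61 is the node subtending ((seq70,(((seq54,seq61),seq25),seq68)),(((seq67,(seq71,(seq1,seq27))),(seq69,seq66)),seq37)).
That clade contains 12 terminal taxa: seq1, seq25, seq27, seq37, seq54, seq61, seq66, seq67, seq68, seq69, seq70, seq71.

12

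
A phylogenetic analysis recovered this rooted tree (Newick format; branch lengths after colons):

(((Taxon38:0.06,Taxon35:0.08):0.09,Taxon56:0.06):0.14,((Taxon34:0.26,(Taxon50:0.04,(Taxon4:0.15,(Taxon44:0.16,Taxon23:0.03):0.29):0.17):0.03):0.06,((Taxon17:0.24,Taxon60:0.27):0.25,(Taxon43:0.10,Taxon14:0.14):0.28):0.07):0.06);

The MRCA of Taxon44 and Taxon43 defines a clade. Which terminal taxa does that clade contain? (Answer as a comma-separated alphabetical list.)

Taxon14, Taxon17, Taxon23, Taxon34, Taxon4, Taxon43, Taxon44, Taxon50, Taxon60

Tracing Taxon44: it sits inside (Taxon44,Taxon23).
Tracing Taxon43: it sits inside (Taxon43,Taxon14).
The smallest clade enclosing both is ((Taxon34,(Taxon50,(Taxon4,(Taxon44,Taxon23)))),((Taxon17,Taxon60),(Taxon43,Taxon14))); the answer is its 9 terminal taxa in alphabetical order.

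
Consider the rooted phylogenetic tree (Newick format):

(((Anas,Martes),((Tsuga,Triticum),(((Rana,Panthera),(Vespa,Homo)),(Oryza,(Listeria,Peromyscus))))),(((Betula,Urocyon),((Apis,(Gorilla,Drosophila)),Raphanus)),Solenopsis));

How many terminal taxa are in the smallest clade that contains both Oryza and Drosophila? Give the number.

18

The MRCA of Oryza and Drosophila is the root, so the clade is the entire tree.
That clade contains 18 terminal taxa: Anas, Apis, Betula, Drosophila, Gorilla, Homo, Listeria, Martes, Oryza, Panthera, Peromyscus, Rana, Raphanus, Solenopsis, Triticum, Tsuga, Urocyon, Vespa.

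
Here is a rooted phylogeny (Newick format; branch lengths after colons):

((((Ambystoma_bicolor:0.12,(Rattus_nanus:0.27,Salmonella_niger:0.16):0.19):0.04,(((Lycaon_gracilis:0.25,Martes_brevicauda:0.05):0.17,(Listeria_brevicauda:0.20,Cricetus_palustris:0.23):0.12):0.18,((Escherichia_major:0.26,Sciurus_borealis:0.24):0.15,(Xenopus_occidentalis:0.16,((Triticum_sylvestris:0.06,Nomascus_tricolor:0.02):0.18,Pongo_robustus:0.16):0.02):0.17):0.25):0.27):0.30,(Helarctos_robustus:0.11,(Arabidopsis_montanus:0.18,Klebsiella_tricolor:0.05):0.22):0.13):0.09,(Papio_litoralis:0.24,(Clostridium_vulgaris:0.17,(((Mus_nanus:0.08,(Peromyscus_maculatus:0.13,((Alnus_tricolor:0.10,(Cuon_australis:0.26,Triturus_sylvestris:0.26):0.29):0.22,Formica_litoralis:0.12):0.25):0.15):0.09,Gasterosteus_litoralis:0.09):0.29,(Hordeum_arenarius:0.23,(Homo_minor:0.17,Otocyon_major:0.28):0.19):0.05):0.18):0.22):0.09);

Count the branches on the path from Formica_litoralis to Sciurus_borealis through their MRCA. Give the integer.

14

The MRCA of Formica_litoralis and Sciurus_borealis is the root of the tree.
From Formica_litoralis up to that node: 8 branches. From Sciurus_borealis up to the same node: 6 branches. Total: 8 + 6 = 14.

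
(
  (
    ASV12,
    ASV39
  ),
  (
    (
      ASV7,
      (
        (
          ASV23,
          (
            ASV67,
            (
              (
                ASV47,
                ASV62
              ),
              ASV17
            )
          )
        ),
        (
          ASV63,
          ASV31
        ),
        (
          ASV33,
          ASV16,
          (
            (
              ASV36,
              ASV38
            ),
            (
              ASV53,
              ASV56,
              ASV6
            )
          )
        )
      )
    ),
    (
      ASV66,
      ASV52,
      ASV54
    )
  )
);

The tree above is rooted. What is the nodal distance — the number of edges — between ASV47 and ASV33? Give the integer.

The MRCA of ASV47 and ASV33 is the node subtending ((ASV23,(ASV67,((ASV47,ASV62),ASV17))),(ASV63,ASV31),(ASV33,ASV16,((ASV36,ASV38),(ASV53,ASV56,ASV6)))).
From ASV47 up to that node: 5 branches. From ASV33 up to the same node: 2 branches. Total: 5 + 2 = 7.

7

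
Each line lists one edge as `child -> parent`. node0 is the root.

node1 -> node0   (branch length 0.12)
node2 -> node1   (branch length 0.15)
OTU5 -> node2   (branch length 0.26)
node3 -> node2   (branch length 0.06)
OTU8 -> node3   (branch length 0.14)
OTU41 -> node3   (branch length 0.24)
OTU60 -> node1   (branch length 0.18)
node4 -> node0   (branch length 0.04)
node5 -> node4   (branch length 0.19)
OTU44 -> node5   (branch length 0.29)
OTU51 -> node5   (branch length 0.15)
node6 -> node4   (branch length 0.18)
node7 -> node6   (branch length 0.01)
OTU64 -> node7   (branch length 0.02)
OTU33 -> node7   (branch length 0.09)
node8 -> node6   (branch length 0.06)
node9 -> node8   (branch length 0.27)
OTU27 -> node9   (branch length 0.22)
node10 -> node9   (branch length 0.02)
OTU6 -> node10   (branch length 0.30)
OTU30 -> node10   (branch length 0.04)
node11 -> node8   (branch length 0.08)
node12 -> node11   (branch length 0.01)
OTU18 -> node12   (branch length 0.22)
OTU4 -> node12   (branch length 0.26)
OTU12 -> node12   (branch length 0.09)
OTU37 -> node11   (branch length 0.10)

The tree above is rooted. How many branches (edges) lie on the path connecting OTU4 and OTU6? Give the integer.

6

The MRCA of OTU4 and OTU6 is the node subtending ((OTU27,(OTU6,OTU30)),((OTU18,OTU4,OTU12),OTU37)).
From OTU4 up to that node: 3 branches. From OTU6 up to the same node: 3 branches. Total: 3 + 3 = 6.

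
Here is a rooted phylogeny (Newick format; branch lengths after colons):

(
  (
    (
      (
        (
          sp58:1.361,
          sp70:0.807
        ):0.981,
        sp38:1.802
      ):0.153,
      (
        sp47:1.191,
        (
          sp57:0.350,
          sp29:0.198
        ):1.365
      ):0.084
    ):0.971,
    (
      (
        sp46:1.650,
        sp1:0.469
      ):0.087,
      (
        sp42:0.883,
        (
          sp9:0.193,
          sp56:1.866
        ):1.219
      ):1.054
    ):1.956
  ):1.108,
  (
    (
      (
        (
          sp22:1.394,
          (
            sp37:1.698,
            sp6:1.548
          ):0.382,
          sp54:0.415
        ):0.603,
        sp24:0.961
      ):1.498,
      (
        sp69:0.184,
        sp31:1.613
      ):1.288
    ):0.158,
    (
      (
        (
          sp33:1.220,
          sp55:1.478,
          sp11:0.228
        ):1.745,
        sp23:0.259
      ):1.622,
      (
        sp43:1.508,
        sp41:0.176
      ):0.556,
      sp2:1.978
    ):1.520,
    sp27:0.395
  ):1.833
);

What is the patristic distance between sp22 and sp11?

8.768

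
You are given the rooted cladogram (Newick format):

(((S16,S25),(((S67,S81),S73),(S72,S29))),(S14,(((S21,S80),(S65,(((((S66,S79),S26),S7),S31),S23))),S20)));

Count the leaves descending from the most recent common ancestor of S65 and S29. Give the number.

The MRCA of S65 and S29 is the root, so the clade is the entire tree.
That clade contains 18 terminal taxa: S14, S16, S20, S21, S23, S25, S26, S29, S31, S65, S66, S67, S7, S72, S73, S79, S80, S81.

18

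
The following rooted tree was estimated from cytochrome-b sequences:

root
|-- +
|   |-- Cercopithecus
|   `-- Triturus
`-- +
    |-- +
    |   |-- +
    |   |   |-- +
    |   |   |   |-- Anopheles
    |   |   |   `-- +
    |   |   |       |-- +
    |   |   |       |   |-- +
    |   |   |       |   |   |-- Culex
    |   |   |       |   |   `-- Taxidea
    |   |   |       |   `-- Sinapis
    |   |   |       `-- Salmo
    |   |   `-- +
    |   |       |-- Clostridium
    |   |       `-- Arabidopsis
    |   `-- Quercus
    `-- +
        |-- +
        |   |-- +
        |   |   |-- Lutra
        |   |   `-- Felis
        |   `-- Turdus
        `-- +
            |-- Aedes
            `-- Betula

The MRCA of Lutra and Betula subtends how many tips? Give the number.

The MRCA of Lutra and Betula is the node subtending (((Lutra,Felis),Turdus),(Aedes,Betula)).
That clade contains 5 terminal taxa: Aedes, Betula, Felis, Lutra, Turdus.

5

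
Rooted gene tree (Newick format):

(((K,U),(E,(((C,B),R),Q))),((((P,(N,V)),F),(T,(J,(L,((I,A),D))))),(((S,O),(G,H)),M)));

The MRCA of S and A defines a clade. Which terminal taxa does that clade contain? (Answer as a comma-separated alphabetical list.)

A, D, F, G, H, I, J, L, M, N, O, P, S, T, V

Tracing S: it sits inside (S,O).
Tracing A: it sits inside (I,A).
The smallest clade enclosing both is ((((P,(N,V)),F),(T,(J,(L,((I,A),D))))),(((S,O),(G,H)),M)); the answer is its 15 terminal taxa in alphabetical order.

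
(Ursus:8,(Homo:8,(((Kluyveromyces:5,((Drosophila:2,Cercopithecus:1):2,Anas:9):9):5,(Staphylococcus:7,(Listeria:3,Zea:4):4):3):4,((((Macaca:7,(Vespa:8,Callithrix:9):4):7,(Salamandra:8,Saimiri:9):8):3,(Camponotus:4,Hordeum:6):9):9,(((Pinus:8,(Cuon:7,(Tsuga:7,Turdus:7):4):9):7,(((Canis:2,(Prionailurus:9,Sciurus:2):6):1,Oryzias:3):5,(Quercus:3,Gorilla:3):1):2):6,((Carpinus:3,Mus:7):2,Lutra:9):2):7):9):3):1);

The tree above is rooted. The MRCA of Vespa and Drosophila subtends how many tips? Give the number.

The MRCA of Vespa and Drosophila is the node subtending (((Kluyveromyces,((Drosophila,Cercopithecus),Anas)),(Staphylococcus,(Listeria,Zea))),((((Macaca,(Vespa,Callithrix)),(Salamandra,Saimiri)),(Camponotus,Hordeum)),(((Pinus,(Cuon,(Tsuga,Turdus))),(((Canis,(Prionailurus,Sciurus)),Oryzias),(Quercus,Gorilla))),((Carpinus,Mus),Lutra)))).
That clade contains 27 terminal taxa: Anas, Callithrix, Camponotus, Canis, Carpinus, Cercopithecus, Cuon, Drosophila, Gorilla, Hordeum, Kluyveromyces, Listeria, Lutra, Macaca, Mus, Oryzias, Pinus, Prionailurus, Quercus, Saimiri, Salamandra, Sciurus, Staphylococcus, Tsuga, Turdus, Vespa, Zea.

27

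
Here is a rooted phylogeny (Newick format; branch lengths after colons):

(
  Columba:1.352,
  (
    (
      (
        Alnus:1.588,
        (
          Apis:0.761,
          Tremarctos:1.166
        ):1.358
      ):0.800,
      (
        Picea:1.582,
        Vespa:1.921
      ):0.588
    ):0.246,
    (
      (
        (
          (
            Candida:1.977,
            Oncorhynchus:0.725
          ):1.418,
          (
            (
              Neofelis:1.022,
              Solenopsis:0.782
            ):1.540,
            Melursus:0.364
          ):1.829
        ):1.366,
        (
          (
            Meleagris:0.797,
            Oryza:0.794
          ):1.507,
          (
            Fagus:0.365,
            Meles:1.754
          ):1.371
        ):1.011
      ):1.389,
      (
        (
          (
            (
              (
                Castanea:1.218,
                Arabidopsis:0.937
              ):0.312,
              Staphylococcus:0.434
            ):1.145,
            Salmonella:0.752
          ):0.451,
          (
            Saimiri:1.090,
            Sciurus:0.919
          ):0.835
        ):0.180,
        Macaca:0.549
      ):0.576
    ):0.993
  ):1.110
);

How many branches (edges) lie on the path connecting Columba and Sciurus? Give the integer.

7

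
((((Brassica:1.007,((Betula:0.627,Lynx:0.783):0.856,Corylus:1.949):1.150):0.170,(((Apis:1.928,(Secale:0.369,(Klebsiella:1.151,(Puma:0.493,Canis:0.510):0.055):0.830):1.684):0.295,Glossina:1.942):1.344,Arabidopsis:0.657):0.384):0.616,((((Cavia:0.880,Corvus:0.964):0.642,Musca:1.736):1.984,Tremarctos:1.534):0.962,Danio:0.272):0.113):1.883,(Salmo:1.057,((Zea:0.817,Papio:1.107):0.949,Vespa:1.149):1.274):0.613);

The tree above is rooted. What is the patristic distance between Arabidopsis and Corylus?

4.310

The path runs Arabidopsis → … → MRCA → … → Corylus; the MRCA is the node subtending ((Brassica,((Betula,Lynx),Corylus)),(((Apis,(Secale,(Klebsiella,(Puma,Canis)))),Glossina),Arabidopsis)).
Branch lengths along that path: 0.657 + 0.384 + 0.170 + 1.150 + 1.949 = 4.310.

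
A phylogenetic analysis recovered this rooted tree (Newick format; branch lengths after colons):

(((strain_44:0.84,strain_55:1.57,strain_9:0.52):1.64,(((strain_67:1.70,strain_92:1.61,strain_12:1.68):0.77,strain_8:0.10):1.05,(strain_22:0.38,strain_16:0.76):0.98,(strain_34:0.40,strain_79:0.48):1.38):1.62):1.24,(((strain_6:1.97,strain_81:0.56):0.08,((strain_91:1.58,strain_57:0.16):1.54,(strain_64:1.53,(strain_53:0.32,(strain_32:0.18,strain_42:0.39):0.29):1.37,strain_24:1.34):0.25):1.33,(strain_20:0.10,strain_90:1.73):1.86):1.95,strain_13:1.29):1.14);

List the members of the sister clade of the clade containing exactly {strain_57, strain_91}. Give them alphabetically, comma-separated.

strain_24, strain_32, strain_42, strain_53, strain_64

The clade containing exactly {strain_57, strain_91} attaches to the tree at the node subtending ((strain_91,strain_57),(strain_64,(strain_53,(strain_32,strain_42)),strain_24)).
The other lineage descending from that same node — the sister group — is (strain_64,(strain_53,(strain_32,strain_42)),strain_24); its 5 tips in alphabetical order are the answer.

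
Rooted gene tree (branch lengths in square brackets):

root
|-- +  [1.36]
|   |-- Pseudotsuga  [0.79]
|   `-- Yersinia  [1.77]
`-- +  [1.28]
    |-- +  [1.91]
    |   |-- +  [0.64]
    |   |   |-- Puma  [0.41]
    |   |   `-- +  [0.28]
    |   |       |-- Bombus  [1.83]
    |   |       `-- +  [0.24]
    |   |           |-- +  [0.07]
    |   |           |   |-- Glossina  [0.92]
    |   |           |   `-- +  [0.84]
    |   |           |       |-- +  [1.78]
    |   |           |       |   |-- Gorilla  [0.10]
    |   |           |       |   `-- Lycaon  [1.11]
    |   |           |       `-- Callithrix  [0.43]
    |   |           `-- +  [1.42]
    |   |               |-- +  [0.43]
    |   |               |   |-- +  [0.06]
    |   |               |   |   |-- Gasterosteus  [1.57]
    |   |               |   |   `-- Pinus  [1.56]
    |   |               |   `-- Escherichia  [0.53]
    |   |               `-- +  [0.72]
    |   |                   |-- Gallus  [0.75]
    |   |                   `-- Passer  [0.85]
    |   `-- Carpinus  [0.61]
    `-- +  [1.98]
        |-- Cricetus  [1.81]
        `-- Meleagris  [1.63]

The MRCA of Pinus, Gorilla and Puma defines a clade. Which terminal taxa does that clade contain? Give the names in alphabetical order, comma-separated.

Bombus, Callithrix, Escherichia, Gallus, Gasterosteus, Glossina, Gorilla, Lycaon, Passer, Pinus, Puma

Tracing Pinus: it sits inside (Gasterosteus,Pinus).
Tracing Gorilla: it sits inside (Gorilla,Lycaon).
Tracing Puma: it sits inside (Puma,(Bombus,((Glossina,((Gorilla,Lycaon),Callithrix)),(((Gasterosteus,Pinus),Escherichia),(Gallus,Passer))))).
The smallest clade enclosing all 3 is (Puma,(Bombus,((Glossina,((Gorilla,Lycaon),Callithrix)),(((Gasterosteus,Pinus),Escherichia),(Gallus,Passer))))); the answer is its 11 terminal taxa in alphabetical order.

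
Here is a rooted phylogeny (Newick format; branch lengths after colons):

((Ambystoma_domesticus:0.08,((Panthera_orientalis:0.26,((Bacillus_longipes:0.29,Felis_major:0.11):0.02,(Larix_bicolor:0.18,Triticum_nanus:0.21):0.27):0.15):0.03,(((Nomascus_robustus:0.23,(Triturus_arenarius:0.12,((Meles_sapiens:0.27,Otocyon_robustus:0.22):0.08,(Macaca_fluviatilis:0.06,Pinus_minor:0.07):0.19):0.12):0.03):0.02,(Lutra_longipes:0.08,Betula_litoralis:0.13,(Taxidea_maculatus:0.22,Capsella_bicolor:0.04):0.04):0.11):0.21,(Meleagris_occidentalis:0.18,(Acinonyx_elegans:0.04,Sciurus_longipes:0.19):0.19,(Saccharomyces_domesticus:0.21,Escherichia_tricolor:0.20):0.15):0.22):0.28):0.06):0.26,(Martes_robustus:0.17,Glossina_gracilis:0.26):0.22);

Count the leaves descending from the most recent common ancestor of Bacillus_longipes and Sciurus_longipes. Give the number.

The MRCA of Bacillus_longipes and Sciurus_longipes is the node subtending ((Panthera_orientalis,((Bacillus_longipes,Felis_major),(Larix_bicolor,Triticum_nanus))),(((Nomascus_robustus,(Triturus_arenarius,((Meles_sapiens,Otocyon_robustus),(Macaca_fluviatilis,Pinus_minor)))),(Lutra_longipes,Betula_litoralis,(Taxidea_maculatus,Capsella_bicolor))),(Meleagris_occidentalis,(Acinonyx_elegans,Sciurus_longipes),(Saccharomyces_domesticus,Escherichia_tricolor)))).
That clade contains 20 terminal taxa: Acinonyx_elegans, Bacillus_longipes, Betula_litoralis, Capsella_bicolor, Escherichia_tricolor, Felis_major, Larix_bicolor, Lutra_longipes, Macaca_fluviatilis, Meleagris_occidentalis, Meles_sapiens, Nomascus_robustus, Otocyon_robustus, Panthera_orientalis, Pinus_minor, Saccharomyces_domesticus, Sciurus_longipes, Taxidea_maculatus, Triticum_nanus, Triturus_arenarius.

20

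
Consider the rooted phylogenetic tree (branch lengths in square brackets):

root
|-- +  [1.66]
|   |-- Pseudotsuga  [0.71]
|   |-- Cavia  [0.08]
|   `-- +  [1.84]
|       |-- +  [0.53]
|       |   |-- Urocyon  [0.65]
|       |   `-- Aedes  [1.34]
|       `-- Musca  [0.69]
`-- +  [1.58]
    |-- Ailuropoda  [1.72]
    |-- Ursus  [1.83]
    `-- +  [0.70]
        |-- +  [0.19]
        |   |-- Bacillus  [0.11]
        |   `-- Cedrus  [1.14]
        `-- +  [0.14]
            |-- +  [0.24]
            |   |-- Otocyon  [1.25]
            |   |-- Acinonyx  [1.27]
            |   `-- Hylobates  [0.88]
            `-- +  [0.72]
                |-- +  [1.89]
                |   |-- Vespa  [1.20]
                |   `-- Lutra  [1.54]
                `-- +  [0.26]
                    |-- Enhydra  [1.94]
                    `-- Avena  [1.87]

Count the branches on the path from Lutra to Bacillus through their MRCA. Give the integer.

The MRCA of Lutra and Bacillus is the node subtending ((Bacillus,Cedrus),((Otocyon,Acinonyx,Hylobates),((Vespa,Lutra),(Enhydra,Avena)))).
From Lutra up to that node: 4 branches. From Bacillus up to the same node: 2 branches. Total: 4 + 2 = 6.

6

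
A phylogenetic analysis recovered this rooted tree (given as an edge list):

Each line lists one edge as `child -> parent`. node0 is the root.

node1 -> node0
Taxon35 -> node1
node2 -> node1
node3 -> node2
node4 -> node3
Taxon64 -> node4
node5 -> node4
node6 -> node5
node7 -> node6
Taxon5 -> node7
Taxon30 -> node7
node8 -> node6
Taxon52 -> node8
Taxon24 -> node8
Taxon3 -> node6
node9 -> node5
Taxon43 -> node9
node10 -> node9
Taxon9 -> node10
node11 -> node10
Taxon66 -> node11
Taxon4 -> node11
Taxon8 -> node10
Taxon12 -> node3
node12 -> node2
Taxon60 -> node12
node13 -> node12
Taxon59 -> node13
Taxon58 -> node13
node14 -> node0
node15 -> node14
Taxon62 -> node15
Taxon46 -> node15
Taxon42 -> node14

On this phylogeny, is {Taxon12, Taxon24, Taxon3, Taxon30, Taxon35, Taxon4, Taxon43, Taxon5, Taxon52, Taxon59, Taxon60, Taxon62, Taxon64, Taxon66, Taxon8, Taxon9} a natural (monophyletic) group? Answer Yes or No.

The MRCA of the listed taxa is the root, so the smallest clade containing them is the whole tree.
That clade also contains Taxon42, Taxon46, Taxon58, which are not in the proposed group, so the group is not monophyletic.

No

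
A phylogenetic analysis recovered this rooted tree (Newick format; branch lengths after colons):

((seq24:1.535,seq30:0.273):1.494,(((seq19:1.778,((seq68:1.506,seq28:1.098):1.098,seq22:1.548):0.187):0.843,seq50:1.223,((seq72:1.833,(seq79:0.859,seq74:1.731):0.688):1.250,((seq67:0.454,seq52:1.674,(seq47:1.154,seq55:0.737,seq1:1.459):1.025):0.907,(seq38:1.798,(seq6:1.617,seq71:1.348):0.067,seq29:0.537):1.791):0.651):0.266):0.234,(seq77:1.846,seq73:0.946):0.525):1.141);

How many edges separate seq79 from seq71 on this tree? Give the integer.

The MRCA of seq79 and seq71 is the node subtending ((seq72,(seq79,seq74)),((seq67,seq52,(seq47,seq55,seq1)),(seq38,(seq6,seq71),seq29))).
From seq79 up to that node: 3 branches. From seq71 up to the same node: 4 branches. Total: 3 + 4 = 7.

7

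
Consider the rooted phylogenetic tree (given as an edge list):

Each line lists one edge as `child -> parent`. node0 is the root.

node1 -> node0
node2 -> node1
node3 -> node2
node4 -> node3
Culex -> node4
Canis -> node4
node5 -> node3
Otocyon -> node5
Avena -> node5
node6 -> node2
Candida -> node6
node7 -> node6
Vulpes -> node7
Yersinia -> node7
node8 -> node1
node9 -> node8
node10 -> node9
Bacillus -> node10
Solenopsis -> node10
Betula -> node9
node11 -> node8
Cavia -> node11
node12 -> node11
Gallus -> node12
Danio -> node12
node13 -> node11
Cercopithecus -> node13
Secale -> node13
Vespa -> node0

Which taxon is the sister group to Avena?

Avena attaches to the tree at the node subtending (Otocyon,Avena).
The other lineage descending from that same node — the sister group — is the single tip Otocyon.

Otocyon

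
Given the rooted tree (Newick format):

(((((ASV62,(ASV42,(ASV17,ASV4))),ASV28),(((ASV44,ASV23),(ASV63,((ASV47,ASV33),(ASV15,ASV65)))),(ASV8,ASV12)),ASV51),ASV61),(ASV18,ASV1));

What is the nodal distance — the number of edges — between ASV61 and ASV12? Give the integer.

The MRCA of ASV61 and ASV12 is the node subtending ((((ASV62,(ASV42,(ASV17,ASV4))),ASV28),(((ASV44,ASV23),(ASV63,((ASV47,ASV33),(ASV15,ASV65)))),(ASV8,ASV12)),ASV51),ASV61).
From ASV61 up to that node: 1 branch. From ASV12 up to the same node: 4 branches. Total: 1 + 4 = 5.

5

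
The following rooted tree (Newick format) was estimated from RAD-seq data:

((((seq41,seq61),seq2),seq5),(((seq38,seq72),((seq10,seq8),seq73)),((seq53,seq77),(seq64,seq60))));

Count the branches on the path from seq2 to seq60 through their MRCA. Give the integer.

7

The MRCA of seq2 and seq60 is the root of the tree.
From seq2 up to that node: 3 branches. From seq60 up to the same node: 4 branches. Total: 3 + 4 = 7.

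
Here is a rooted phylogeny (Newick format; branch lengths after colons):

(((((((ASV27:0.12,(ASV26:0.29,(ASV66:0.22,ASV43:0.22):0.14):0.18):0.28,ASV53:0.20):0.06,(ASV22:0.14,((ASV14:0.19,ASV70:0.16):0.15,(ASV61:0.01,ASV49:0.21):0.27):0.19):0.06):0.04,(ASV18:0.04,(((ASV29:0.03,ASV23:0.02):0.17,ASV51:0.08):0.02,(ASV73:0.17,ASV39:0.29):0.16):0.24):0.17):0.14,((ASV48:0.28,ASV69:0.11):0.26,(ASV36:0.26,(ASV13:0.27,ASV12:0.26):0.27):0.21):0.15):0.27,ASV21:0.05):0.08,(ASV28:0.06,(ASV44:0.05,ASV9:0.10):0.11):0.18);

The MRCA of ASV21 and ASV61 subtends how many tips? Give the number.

The MRCA of ASV21 and ASV61 is the node subtending ((((((ASV27,(ASV26,(ASV66,ASV43))),ASV53),(ASV22,((ASV14,ASV70),(ASV61,ASV49)))),(ASV18,(((ASV29,ASV23),ASV51),(ASV73,ASV39)))),((ASV48,ASV69),(ASV36,(ASV13,ASV12)))),ASV21).
That clade contains 22 terminal taxa: ASV12, ASV13, ASV14, ASV18, ASV21, ASV22, ASV23, ASV26, ASV27, ASV29, ASV36, ASV39, ASV43, ASV48, ASV49, ASV51, ASV53, ASV61, ASV66, ASV69, ASV70, ASV73.

22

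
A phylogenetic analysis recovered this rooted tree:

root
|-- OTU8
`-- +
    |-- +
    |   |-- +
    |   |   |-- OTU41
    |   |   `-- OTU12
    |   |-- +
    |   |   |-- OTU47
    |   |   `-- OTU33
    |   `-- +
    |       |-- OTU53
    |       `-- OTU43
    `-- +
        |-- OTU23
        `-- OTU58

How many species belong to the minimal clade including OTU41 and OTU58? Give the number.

The MRCA of OTU41 and OTU58 is the node subtending (((OTU41,OTU12),(OTU47,OTU33),(OTU53,OTU43)),(OTU23,OTU58)).
That clade contains 8 terminal taxa: OTU12, OTU23, OTU33, OTU41, OTU43, OTU47, OTU53, OTU58.

8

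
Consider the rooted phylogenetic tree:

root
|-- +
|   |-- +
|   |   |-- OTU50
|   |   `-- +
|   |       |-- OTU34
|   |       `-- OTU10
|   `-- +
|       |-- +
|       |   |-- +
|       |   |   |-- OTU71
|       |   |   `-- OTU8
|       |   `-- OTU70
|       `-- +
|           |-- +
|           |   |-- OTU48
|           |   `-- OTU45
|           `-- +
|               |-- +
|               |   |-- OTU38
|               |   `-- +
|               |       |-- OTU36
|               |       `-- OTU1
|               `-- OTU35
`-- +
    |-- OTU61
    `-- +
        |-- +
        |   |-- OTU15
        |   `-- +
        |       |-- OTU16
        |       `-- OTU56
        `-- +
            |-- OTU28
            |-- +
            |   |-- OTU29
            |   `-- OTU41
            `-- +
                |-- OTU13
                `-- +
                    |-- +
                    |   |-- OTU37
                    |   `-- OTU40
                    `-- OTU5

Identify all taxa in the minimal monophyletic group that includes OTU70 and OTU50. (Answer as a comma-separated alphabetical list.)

OTU1, OTU10, OTU34, OTU35, OTU36, OTU38, OTU45, OTU48, OTU50, OTU70, OTU71, OTU8

Tracing OTU70: it sits inside ((OTU71,OTU8),OTU70).
Tracing OTU50: it sits inside (OTU50,(OTU34,OTU10)).
The smallest clade enclosing both is ((OTU50,(OTU34,OTU10)),(((OTU71,OTU8),OTU70),((OTU48,OTU45),((OTU38,(OTU36,OTU1)),OTU35)))); the answer is its 12 terminal taxa in alphabetical order.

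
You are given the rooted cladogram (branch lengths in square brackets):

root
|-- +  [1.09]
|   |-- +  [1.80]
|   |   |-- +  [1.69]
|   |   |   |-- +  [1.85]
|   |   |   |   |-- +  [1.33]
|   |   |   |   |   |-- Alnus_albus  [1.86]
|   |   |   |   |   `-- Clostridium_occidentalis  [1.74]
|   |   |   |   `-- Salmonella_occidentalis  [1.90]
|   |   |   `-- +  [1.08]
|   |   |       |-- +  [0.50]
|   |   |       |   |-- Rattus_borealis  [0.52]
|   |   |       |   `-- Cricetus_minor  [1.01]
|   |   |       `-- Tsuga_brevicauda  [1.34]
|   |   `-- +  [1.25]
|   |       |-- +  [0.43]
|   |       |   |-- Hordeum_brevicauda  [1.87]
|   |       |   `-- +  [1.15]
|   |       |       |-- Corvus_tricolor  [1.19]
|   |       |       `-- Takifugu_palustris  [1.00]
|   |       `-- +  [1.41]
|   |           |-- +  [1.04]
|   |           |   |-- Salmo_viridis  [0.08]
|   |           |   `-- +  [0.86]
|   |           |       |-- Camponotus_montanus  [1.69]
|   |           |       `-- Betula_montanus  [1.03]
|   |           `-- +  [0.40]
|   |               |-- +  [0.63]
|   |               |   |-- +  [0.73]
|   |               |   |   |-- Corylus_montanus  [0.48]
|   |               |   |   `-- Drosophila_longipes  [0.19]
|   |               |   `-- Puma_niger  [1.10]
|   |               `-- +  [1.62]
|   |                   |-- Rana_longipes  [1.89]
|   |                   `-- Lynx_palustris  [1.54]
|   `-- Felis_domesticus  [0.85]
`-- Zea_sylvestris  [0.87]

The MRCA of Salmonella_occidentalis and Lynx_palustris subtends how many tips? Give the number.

The MRCA of Salmonella_occidentalis and Lynx_palustris is the node subtending ((((Alnus_albus,Clostridium_occidentalis),Salmonella_occidentalis),((Rattus_borealis,Cricetus_minor),Tsuga_brevicauda)),((Hordeum_brevicauda,(Corvus_tricolor,Takifugu_palustris)),((Salmo_viridis,(Camponotus_montanus,Betula_montanus)),(((Corylus_montanus,Drosophila_longipes),Puma_niger),(Rana_longipes,Lynx_palustris))))).
That clade contains 17 terminal taxa: Alnus_albus, Betula_montanus, Camponotus_montanus, Clostridium_occidentalis, Corvus_tricolor, Corylus_montanus, Cricetus_minor, Drosophila_longipes, Hordeum_brevicauda, Lynx_palustris, Puma_niger, Rana_longipes, Rattus_borealis, Salmo_viridis, Salmonella_occidentalis, Takifugu_palustris, Tsuga_brevicauda.

17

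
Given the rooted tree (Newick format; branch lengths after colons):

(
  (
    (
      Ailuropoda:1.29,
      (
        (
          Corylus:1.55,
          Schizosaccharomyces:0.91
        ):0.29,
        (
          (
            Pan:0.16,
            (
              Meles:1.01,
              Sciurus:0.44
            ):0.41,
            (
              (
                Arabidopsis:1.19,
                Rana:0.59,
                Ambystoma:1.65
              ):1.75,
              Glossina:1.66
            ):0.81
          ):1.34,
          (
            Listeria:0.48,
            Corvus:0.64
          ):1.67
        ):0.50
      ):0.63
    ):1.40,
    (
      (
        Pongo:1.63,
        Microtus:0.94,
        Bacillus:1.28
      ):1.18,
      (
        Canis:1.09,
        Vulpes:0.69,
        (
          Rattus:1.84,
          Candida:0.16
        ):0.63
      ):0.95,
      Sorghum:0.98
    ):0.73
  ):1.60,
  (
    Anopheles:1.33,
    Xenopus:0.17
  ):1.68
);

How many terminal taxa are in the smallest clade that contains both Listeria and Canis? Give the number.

20

The MRCA of Listeria and Canis is the node subtending ((Ailuropoda,((Corylus,Schizosaccharomyces),((Pan,(Meles,Sciurus),((Arabidopsis,Rana,Ambystoma),Glossina)),(Listeria,Corvus)))),((Pongo,Microtus,Bacillus),(Canis,Vulpes,(Rattus,Candida)),Sorghum)).
That clade contains 20 terminal taxa: Ailuropoda, Ambystoma, Arabidopsis, Bacillus, Candida, Canis, Corvus, Corylus, Glossina, Listeria, Meles, Microtus, Pan, Pongo, Rana, Rattus, Schizosaccharomyces, Sciurus, Sorghum, Vulpes.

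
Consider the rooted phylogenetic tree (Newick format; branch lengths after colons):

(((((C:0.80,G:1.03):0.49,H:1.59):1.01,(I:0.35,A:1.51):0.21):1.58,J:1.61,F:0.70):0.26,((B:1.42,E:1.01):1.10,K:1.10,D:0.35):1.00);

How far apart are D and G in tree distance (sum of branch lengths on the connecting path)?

5.72

The path runs D → … → MRCA → … → G; the MRCA is the root of the tree.
Branch lengths along that path: 0.35 + 1.00 + 0.26 + 1.58 + 1.01 + 0.49 + 1.03 = 5.72.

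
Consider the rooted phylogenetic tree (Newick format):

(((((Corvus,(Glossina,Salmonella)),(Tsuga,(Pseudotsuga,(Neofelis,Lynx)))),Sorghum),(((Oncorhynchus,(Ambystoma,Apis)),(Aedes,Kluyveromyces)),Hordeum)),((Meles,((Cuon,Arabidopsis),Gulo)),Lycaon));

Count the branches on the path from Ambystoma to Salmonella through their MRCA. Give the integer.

10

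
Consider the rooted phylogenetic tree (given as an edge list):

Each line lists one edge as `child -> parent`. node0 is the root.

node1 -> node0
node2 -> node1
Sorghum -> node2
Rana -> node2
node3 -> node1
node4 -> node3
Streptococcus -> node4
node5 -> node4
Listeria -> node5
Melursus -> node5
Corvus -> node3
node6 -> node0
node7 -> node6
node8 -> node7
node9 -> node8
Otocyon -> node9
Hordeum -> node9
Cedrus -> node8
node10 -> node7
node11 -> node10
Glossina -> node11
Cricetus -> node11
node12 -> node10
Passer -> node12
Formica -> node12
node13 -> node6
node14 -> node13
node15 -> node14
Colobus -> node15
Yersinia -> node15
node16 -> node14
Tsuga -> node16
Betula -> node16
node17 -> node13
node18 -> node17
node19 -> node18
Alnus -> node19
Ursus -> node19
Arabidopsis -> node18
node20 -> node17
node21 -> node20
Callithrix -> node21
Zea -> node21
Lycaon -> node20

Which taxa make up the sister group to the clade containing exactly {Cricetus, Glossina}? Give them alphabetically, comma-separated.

The clade containing exactly {Cricetus, Glossina} attaches to the tree at the node subtending ((Glossina,Cricetus),(Passer,Formica)).
The other lineage descending from that same node — the sister group — is (Passer,Formica); its 2 tips in alphabetical order are the answer.

Formica, Passer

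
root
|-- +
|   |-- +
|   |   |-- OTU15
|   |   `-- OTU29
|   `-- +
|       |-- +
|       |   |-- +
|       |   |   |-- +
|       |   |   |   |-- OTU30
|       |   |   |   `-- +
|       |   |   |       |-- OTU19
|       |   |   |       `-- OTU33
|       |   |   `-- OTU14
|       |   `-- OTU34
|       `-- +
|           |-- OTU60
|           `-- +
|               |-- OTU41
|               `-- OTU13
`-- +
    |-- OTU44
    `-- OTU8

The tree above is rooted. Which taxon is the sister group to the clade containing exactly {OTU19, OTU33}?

OTU30

The clade containing exactly {OTU19, OTU33} attaches to the tree at the node subtending (OTU30,(OTU19,OTU33)).
The other lineage descending from that same node — the sister group — is the single tip OTU30.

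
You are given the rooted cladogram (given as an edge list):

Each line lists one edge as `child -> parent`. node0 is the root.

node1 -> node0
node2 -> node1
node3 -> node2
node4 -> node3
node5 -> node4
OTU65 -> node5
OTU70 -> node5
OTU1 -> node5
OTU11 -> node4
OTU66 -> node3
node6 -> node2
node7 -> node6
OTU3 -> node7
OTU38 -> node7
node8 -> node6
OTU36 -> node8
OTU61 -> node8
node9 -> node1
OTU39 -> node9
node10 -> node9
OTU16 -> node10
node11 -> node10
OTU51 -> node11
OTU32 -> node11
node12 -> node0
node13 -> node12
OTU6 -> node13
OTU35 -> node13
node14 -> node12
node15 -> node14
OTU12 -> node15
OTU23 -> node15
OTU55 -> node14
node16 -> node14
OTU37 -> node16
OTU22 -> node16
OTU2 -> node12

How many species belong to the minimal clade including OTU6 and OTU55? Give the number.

The MRCA of OTU6 and OTU55 is the node subtending ((OTU6,OTU35),((OTU12,OTU23),OTU55,(OTU37,OTU22)),OTU2).
That clade contains 8 terminal taxa: OTU12, OTU2, OTU22, OTU23, OTU35, OTU37, OTU55, OTU6.

8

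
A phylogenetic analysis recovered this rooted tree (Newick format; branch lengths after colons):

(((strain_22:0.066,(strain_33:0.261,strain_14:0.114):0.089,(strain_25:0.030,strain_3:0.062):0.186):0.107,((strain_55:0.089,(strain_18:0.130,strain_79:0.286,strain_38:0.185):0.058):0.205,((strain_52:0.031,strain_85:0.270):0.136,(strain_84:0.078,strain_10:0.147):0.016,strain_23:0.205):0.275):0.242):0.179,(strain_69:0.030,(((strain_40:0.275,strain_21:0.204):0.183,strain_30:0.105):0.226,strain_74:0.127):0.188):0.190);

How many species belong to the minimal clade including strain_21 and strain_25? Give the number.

The MRCA of strain_21 and strain_25 is the root, so the clade is the entire tree.
That clade contains 19 terminal taxa: strain_10, strain_14, strain_18, strain_21, strain_22, strain_23, strain_25, strain_3, strain_30, strain_33, strain_38, strain_40, strain_52, strain_55, strain_69, strain_74, strain_79, strain_84, strain_85.

19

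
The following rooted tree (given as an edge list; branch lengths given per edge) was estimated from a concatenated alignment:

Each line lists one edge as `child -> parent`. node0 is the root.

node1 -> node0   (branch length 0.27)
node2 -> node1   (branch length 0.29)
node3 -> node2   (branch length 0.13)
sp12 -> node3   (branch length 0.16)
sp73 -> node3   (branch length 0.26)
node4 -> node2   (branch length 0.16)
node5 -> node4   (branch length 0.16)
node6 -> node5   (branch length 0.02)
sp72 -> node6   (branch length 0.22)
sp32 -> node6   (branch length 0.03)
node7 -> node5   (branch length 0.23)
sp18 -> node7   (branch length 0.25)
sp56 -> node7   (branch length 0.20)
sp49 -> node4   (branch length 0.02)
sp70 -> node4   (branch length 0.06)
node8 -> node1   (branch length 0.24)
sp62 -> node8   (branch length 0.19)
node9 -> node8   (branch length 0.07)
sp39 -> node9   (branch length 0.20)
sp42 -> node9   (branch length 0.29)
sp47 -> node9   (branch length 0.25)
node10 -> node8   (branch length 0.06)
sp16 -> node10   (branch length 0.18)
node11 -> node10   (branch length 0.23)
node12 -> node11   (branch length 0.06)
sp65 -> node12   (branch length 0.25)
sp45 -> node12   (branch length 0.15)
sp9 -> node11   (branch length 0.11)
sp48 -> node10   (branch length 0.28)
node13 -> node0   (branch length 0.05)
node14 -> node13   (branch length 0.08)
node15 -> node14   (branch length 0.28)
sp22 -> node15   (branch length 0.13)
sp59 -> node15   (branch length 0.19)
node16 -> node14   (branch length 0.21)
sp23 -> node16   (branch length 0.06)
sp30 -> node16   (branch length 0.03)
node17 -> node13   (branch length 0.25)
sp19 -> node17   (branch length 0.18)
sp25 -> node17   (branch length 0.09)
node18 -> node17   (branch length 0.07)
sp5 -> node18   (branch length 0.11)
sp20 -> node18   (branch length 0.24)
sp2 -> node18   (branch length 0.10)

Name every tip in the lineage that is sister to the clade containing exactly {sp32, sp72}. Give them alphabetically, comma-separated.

sp18, sp56

The clade containing exactly {sp32, sp72} attaches to the tree at the node subtending ((sp72,sp32),(sp18,sp56)).
The other lineage descending from that same node — the sister group — is (sp18,sp56); its 2 tips in alphabetical order are the answer.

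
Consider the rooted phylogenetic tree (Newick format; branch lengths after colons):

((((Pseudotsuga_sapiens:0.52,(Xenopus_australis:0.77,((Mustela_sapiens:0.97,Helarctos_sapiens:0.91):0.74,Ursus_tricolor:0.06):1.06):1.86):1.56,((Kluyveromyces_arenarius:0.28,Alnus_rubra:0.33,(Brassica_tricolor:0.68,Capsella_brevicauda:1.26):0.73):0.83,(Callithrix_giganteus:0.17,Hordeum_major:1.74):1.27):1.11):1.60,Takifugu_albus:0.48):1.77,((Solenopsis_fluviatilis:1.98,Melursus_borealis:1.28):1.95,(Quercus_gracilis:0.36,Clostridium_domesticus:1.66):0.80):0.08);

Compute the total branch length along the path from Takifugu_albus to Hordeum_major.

6.20

The path runs Takifugu_albus → … → MRCA → … → Hordeum_major; the MRCA is the node subtending (((Pseudotsuga_sapiens,(Xenopus_australis,((Mustela_sapiens,Helarctos_sapiens),Ursus_tricolor))),((Kluyveromyces_arenarius,Alnus_rubra,(Brassica_tricolor,Capsella_brevicauda)),(Callithrix_giganteus,Hordeum_major))),Takifugu_albus).
Branch lengths along that path: 0.48 + 1.60 + 1.11 + 1.27 + 1.74 = 6.20.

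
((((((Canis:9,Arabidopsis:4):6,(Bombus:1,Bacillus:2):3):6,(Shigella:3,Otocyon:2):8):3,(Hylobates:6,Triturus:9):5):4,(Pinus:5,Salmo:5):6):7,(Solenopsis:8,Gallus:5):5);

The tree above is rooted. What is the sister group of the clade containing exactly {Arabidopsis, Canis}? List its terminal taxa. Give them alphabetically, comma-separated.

Bacillus, Bombus

The clade containing exactly {Arabidopsis, Canis} attaches to the tree at the node subtending ((Canis,Arabidopsis),(Bombus,Bacillus)).
The other lineage descending from that same node — the sister group — is (Bombus,Bacillus); its 2 tips in alphabetical order are the answer.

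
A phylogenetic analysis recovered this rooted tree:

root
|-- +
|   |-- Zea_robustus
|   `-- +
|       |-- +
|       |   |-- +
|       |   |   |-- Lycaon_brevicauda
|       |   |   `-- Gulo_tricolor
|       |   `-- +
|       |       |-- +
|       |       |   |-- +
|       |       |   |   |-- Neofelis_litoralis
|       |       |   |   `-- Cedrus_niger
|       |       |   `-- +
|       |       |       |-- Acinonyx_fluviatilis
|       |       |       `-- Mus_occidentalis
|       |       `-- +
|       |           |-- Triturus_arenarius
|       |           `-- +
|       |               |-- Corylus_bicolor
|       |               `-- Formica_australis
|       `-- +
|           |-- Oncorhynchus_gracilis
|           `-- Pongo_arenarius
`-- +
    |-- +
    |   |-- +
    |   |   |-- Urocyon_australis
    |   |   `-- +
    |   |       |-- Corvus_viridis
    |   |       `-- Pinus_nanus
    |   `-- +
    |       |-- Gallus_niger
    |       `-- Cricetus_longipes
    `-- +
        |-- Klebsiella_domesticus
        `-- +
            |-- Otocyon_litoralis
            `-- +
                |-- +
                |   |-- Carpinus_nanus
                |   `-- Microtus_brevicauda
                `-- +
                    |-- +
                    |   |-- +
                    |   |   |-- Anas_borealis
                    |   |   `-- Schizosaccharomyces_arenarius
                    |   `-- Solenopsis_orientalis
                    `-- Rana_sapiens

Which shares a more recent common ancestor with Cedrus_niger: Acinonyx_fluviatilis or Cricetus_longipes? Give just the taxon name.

Acinonyx_fluviatilis

The MRCA of Cedrus_niger and Acinonyx_fluviatilis subtends ((Neofelis_litoralis,Cedrus_niger),(Acinonyx_fluviatilis,Mus_occidentalis)) (4 taxa).
The MRCA of Cedrus_niger and Cricetus_longipes is the root, subtending the entire tree (25 taxa).
The first is nested inside the second, so Cedrus_niger shares a more recent common ancestor with Acinonyx_fluviatilis.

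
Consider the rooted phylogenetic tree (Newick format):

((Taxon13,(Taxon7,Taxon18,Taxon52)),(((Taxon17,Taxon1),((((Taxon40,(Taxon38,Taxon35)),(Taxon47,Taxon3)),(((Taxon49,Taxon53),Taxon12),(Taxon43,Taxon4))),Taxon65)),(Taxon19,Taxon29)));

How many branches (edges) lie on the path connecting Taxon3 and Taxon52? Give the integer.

The MRCA of Taxon3 and Taxon52 is the root of the tree.
From Taxon3 up to that node: 7 branches. From Taxon52 up to the same node: 3 branches. Total: 7 + 3 = 10.

10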